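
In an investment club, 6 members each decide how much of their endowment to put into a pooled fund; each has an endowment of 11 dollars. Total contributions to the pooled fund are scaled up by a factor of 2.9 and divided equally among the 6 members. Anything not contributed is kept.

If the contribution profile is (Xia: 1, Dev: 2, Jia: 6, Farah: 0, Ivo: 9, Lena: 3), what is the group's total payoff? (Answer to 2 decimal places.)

105.90 dollars

Total contributed: 1 + 2 + 6 + 0 + 9 + 3 = 21; total kept: 6 × 11 − 21 = 45.
The pooled fund pays out 2.9 × 21 = 60.90 in aggregate.
Group total = 45 + 60.90 = 105.90.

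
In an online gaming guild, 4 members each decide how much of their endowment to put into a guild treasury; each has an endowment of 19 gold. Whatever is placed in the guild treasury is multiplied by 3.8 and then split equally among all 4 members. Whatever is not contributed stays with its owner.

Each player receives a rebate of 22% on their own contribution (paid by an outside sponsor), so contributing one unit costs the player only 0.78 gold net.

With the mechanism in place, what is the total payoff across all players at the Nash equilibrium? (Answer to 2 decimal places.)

With the mechanism, a contributed unit returns (3.8/4) / 0.78 = 1.2179 per unit of net cost to the contributor — now above 1 — so contributing fully is weakly dominant for every player.
So the Nash equilibrium is full contribution by all 4; the group earns 4 × (19 × 0.22 + 3.8 × 19) = 305.52.

305.52 gold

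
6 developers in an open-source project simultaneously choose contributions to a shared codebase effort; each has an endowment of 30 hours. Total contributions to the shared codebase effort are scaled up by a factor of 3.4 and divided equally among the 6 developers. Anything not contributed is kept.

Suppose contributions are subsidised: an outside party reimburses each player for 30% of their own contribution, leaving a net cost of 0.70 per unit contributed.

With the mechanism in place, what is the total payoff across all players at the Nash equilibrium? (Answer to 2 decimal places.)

180.00 hours

Even with the mechanism, each unit contributed returns only (3.4/6) / 0.70 = 0.8095 per unit of net cost, so contributing nothing is still dominant.
Everyone keeps their endowment and the group total is 6 × 30 = 180.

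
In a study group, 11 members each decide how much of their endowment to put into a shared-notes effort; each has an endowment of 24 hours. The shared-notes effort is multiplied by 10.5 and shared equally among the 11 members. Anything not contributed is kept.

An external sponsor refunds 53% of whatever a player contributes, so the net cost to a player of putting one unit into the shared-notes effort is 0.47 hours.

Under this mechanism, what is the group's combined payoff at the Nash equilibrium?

2911.92 hours

Under the mechanism each unit contributed yields (10.5/11) / 0.47 = 2.0309 back to its contributor per unit of net cost, which exceeds 1, making full contribution the dominant choice for everyone.
So the Nash equilibrium is full contribution by all 11; the group earns 11 × (24 × 0.53 + 10.5 × 24) = 2911.92.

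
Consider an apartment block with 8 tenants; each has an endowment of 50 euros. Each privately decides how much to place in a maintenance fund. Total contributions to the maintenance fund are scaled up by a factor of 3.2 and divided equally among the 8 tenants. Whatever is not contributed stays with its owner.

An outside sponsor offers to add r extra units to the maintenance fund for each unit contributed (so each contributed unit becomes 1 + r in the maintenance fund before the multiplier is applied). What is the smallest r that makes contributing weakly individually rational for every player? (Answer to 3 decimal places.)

With matching at rate r, one contributed unit becomes (1 + r) in the maintenance fund and returns 3.2 × (1 + r) / 8 to the contributor.
Setting this equal to 1: 1 + r = 8/3.2 = 2.5000.
So the minimum matching rate is r = 2.5000 − 1 = 1.500.

1.500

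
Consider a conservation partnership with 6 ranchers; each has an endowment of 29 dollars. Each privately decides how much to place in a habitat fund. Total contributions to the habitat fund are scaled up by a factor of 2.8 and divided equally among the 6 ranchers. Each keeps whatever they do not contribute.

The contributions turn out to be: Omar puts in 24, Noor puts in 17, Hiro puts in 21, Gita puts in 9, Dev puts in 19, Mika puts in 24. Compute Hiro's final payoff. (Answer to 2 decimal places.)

61.20 dollars

Total contributed: 24 + 17 + 21 + 9 + 19 + 24 = 114.
Each receives 2.8 × 114 / 6 = 53.20 from the habitat fund.
Hiro keeps 29 − 21 = 8, so Hiro's payoff is 8 + 53.20 = 61.20.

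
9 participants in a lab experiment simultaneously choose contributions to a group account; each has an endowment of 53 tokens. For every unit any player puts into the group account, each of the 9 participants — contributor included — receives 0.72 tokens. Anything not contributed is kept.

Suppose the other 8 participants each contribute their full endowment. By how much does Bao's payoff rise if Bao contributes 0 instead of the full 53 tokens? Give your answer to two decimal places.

Switching from a contribution of 53 to 0 lets Bao keep an extra 53 tokens, but lowers the group account by 53, which costs Bao their own share of that drop: 0.72 × 53 = 38.16.
Net gain = 53 − 38.16 = 14.84. The private return per contributed unit (0.72) is below 1, so free-riding is indeed the best response regardless of what the others do.

14.84 tokens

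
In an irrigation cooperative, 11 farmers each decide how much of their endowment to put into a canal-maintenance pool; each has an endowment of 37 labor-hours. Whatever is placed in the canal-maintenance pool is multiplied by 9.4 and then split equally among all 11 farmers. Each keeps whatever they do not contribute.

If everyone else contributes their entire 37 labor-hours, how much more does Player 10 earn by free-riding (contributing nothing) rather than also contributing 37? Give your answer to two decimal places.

Switching from a contribution of 37 to 0 lets Player 10 keep an extra 37 labor-hours, but lowers the canal-maintenance pool by 37, which costs Player 10 their own share of that drop: 9.4/11 × 37 = 31.62.
Net gain = 37 − 31.62 = 5.38. The private return per contributed unit (0.8545) is below 1, so free-riding is indeed the best response regardless of what the others do.

5.38 labor-hours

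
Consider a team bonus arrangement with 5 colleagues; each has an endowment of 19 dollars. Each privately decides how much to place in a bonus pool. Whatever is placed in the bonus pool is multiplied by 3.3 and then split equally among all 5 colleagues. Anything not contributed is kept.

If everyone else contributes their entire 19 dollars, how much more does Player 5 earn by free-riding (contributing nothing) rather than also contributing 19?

Switching from a contribution of 19 to 0 lets Player 5 keep an extra 19 dollars, but lowers the bonus pool by 19, which costs Player 5 their own share of that drop: 3.3/5 × 19 = 12.54.
Net gain = 19 − 12.54 = 6.46. The private return per contributed unit (0.6600) is below 1, so free-riding is indeed the best response regardless of what the others do.

6.46 dollars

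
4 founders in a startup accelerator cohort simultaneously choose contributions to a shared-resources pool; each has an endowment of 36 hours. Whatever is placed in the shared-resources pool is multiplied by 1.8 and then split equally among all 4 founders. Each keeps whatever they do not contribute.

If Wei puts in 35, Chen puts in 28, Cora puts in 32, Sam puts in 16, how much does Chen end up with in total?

Total contributed: 35 + 28 + 32 + 16 = 111.
Each receives 1.8 × 111 / 4 = 49.95 from the shared-resources pool.
Chen keeps 36 − 28 = 8, so Chen's payoff is 8 + 49.95 = 57.95.

57.95 hours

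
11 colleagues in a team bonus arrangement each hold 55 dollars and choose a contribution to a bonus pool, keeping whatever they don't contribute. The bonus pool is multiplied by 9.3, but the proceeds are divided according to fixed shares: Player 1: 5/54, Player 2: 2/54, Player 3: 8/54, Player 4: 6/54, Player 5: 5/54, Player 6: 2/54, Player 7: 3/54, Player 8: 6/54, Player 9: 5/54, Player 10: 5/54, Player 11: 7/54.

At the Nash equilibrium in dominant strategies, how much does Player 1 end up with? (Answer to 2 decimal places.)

244.44 dollars

Each unit j contributes comes back to j as 9.3 × (j's share), so j prefers to contribute only if that share exceeds 1/9.3 = 0.1075; otherwise keeping the unit dominates.
Player 3, Player 4, Player 8 and Player 11 clear that bar, contributing 55 each; the remaining 7 contribute 0. Total contributed: 220.
Player 1 keeps 55 and receives 9.3 × 220 × 5/54 = 189.44 from the bonus pool, for a payoff of 244.44.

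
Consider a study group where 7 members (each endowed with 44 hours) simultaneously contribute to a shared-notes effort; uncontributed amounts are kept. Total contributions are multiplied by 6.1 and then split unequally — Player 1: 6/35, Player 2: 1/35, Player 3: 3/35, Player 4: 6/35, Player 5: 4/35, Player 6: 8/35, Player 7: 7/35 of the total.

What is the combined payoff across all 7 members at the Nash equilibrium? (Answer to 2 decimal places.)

A player with share s gets back 6.1·s per unit contributed, so full contribution is dominant for anyone with s > 1/6.1 = 0.1639 and zero contribution is dominant for anyone below.
Player 1, Player 4, Player 6 and Player 7 clear that bar, contributing 44 each; the remaining 3 contribute 0. Total contributed: 176.
The shared-notes effort pays out 6.1 × 176 = 1073.60 in total (split across the unequal shares, but the aggregate is all that matters for the group sum).
The 3 free-riders keep 44 each, adding 132. Group total = 132 + 1073.60 = 1205.60.

1205.60 hours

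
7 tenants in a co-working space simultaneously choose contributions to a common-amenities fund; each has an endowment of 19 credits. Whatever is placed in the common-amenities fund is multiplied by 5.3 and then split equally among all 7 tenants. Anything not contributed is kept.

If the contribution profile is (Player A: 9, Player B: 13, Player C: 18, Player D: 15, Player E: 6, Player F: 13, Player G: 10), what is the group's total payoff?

494.20 credits

Total contributed: 9 + 13 + 18 + 15 + 6 + 13 + 10 = 84; total kept: 7 × 19 − 84 = 49.
The common-amenities fund pays out 5.3 × 84 = 445.20 in aggregate.
Group total = 49 + 445.20 = 494.20.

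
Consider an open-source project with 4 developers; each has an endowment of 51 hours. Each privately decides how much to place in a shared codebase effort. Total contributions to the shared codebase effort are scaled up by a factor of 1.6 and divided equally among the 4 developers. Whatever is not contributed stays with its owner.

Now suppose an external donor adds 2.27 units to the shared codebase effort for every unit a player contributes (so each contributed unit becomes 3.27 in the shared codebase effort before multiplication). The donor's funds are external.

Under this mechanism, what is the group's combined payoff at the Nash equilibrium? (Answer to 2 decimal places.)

With the mechanism, a contributed unit returns 1.6 × 3.27 / 4 = 1.3080 per unit of net cost to the contributor — now above 1 — so contributing fully is weakly dominant for every player.
So the Nash equilibrium is full contribution by all 4; the group earns 1.6 × 3.27 × 204 = 1067.33.

1067.33 hours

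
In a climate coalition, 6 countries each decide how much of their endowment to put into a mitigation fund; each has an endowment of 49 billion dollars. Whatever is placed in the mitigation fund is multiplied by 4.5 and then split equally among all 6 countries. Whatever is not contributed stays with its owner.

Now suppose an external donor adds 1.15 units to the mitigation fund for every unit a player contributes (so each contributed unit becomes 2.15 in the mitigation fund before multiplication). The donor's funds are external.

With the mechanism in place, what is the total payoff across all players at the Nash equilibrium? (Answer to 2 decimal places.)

2844.45 billion dollars

The effective private return per unit is now 4.5 × 2.15 / 6 = 1.6125 > 1, so every player's dominant strategy flips to full contribution.
At the Nash equilibrium everyone contributes 49. Group total payoff = 4.5 × 2.15 × 294 = 2844.45.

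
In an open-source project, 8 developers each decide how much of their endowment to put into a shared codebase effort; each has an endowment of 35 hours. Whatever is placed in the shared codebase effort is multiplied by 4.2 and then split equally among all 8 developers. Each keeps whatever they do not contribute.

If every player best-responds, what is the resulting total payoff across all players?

280.00 hours

Each contributed unit returns 4.2/8 = 0.5250 to its contributor — below 1 — so contributing 0 is dominant for every player. At the Nash equilibrium everyone keeps their 35, and the group total is 8 × 35 = 280.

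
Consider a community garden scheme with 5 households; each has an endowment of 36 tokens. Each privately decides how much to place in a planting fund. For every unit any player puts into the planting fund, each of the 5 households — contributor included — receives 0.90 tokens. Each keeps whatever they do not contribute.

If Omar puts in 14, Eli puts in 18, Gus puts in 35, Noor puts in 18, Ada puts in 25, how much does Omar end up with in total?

121.00 tokens

Total contributed: 14 + 18 + 35 + 18 + 25 = 110.
Each receives 0.90 × 110 = 99.00 from the planting fund.
Omar keeps 36 − 14 = 22, so Omar's payoff is 22 + 99.00 = 121.00.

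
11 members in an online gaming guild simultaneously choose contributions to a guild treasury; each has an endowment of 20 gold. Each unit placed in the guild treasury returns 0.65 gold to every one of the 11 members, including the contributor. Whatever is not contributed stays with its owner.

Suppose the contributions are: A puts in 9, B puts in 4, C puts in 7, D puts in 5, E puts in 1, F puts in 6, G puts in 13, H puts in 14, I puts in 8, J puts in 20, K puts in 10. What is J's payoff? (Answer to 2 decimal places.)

Total contributed: 9 + 4 + 7 + 5 + 1 + 6 + 13 + 14 + 8 + 20 + 10 = 97.
Each receives 0.65 × 97 = 63.05 from the guild treasury.
J keeps 20 − 20 = 0, so J's payoff is 0 + 63.05 = 63.05.

63.05 gold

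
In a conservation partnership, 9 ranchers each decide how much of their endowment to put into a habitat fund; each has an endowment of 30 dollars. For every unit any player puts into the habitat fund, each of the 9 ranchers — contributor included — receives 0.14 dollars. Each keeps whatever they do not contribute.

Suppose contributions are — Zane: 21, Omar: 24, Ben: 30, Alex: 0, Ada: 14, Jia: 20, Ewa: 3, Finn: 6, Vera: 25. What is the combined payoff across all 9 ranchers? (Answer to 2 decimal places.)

Total contributed: 21 + 24 + 30 + 0 + 14 + 20 + 3 + 6 + 25 = 143; total kept: 9 × 30 − 143 = 127.
The habitat fund pays out 0.14 × 9 × 143 = 180.18 in aggregate.
Group total = 127 + 180.18 = 307.18.

307.18 dollars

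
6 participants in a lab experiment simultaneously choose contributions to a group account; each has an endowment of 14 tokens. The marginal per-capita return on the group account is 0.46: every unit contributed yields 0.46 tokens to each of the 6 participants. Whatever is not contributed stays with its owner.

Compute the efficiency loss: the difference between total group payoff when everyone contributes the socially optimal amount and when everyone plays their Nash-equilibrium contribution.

147.84 tokens

The private return per contributed unit is 0.46 < 1, so contributing 0 is dominant for every player. At the Nash equilibrium everyone keeps their 14, and the group total is 6 × 14 = 84.
Each contributed unit returns 2.760 to the group as a whole (0.46 to each of 6 players), which exceeds 1, so the social optimum is full contribution: group total = 2.760 × 84 = 231.84.
Efficiency loss = 231.84 − 84 = 147.84.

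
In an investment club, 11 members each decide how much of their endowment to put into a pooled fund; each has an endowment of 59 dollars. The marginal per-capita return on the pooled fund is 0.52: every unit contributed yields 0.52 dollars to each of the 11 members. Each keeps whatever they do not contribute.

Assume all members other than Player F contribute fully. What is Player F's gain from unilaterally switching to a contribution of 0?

Switching from a contribution of 59 to 0 lets Player F keep an extra 59 dollars, but lowers the pooled fund by 59, which costs Player F their own share of that drop: 0.52 × 59 = 30.68.
Net gain = 59 − 30.68 = 28.32. The private return per contributed unit (0.52) is below 1, so free-riding is indeed the best response regardless of what the others do.

28.32 dollars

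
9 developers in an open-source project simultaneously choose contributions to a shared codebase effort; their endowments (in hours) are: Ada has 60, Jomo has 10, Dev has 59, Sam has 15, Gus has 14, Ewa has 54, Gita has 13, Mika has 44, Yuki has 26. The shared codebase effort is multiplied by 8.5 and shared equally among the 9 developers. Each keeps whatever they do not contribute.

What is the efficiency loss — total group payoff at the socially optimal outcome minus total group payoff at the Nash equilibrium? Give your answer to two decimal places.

The private return per contributed unit is 8.5/9 = 0.9444 < 1 for every player regardless of endowment, so the Nash equilibrium is zero contribution and the group total is Σ E_j = 60 + 10 + 59 + 15 + 14 + 54 + 13 + 44 + 26 = 295.
Each contributed unit returns 8.500 to the group, so the social optimum is full contribution by everyone: group total = 8.500 × 295 = 2507.50.
Efficiency loss = (8.500 − 1) × 295 = 2212.50.

2212.50 hours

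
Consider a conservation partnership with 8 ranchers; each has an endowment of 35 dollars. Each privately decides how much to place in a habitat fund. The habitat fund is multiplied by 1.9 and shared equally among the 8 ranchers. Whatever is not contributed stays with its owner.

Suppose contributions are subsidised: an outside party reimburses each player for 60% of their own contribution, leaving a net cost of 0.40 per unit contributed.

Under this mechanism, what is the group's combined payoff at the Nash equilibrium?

280.00 dollars

With the mechanism, a contributed unit returns (1.9/8) / 0.40 = 0.5938 per unit of net cost — still below 1 — so contributing 0 remains dominant for every player.
Everyone keeps their endowment and the group total is 8 × 35 = 280.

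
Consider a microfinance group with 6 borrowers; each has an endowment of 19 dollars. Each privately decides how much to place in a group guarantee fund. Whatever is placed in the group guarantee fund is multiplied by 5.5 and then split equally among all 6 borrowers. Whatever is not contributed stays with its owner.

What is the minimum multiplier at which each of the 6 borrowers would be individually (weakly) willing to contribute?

A contributed unit returns (multiplier)/6 to its contributor.
This reaches 1 exactly when the multiplier is 6.

6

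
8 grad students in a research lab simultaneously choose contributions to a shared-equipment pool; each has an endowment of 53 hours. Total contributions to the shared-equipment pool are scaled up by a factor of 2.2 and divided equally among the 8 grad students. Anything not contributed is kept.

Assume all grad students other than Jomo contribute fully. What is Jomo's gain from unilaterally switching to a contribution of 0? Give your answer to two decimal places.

Switching from a contribution of 53 to 0 lets Jomo keep an extra 53 hours, but lowers the shared-equipment pool by 53, which costs Jomo their own share of that drop: 2.2/8 × 53 = 14.57.
Net gain = 53 − 14.57 = 38.43. The private return per contributed unit (0.2750) is below 1, so free-riding is indeed the best response regardless of what the others do.

38.43 hours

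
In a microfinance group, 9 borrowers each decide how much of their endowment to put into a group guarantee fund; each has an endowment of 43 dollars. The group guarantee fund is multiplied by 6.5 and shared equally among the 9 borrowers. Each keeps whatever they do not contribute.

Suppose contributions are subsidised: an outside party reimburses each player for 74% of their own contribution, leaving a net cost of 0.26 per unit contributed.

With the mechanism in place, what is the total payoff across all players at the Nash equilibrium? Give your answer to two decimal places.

Under the mechanism each unit contributed yields (6.5/9) / 0.26 = 2.7778 back to its contributor per unit of net cost, which exceeds 1, making full contribution the dominant choice for everyone.
At the Nash equilibrium everyone contributes 43. Group total payoff = 9 × (43 × 0.74 + 6.5 × 43) = 2801.88.

2801.88 dollars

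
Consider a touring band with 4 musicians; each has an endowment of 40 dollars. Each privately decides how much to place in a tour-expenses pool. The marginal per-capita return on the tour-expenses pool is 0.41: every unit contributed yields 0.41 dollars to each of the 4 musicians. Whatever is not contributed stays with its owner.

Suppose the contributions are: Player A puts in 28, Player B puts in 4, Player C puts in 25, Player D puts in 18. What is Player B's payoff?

66.75 dollars

Total contributed: 28 + 4 + 25 + 18 = 75.
Each receives 0.41 × 75 = 30.75 from the tour-expenses pool.
Player B keeps 40 − 4 = 36, so Player B's payoff is 36 + 30.75 = 66.75.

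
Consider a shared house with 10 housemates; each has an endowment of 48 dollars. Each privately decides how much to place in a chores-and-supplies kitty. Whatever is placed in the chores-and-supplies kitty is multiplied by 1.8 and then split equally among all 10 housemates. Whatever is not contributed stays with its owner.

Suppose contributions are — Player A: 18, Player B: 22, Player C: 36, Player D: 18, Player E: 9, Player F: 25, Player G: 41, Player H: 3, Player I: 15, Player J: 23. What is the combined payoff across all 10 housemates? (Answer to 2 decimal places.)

Total contributed: 18 + 22 + 36 + 18 + 9 + 25 + 41 + 3 + 15 + 23 = 210; total kept: 10 × 48 − 210 = 270.
The chores-and-supplies kitty pays out 1.8 × 210 = 378.00 in aggregate.
Group total = 270 + 378.00 = 648.00.

648.00 dollars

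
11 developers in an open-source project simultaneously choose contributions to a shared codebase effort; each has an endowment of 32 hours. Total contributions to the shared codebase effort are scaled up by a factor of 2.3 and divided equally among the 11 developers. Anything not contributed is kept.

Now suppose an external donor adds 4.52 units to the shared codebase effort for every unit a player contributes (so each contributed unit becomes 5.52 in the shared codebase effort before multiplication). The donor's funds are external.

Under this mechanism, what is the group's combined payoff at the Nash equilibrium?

With the mechanism, a contributed unit returns 2.3 × 5.52 / 11 = 1.1542 per unit of net cost to the contributor — now above 1 — so contributing fully is weakly dominant for every player.
So the Nash equilibrium is full contribution by all 11; the group earns 2.3 × 5.52 × 352 = 4468.99.

4468.99 hours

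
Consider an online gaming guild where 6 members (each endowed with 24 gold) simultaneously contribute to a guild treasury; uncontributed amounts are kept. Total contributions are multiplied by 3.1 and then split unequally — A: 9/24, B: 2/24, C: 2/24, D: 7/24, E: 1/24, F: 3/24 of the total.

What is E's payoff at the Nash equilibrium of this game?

Each unit j contributes comes back to j as 3.1 × (j's share), so j prefers to contribute only if that share exceeds 1/3.1 = 0.3226; otherwise keeping the unit dominates.
A alone (share 9/24) is above the threshold, contributing 24; the remaining 5 contribute 0. Total contributed: 24.
E keeps 24 and receives 3.1 × 24 × 1/24 = 3.10 from the guild treasury, for a payoff of 27.10.

27.10 gold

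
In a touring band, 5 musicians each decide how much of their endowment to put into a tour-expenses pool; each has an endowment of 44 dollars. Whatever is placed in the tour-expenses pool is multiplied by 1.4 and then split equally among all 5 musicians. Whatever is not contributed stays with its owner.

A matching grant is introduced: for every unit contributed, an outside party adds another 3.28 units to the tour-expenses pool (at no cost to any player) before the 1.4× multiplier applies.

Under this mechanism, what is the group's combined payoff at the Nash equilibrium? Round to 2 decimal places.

With the mechanism, a contributed unit returns 1.4 × 4.28 / 5 = 1.1984 per unit of net cost to the contributor — now above 1 — so contributing fully is weakly dominant for every player.
So the Nash equilibrium is full contribution by all 5; the group earns 1.4 × 4.28 × 220 = 1318.24.

1318.24 dollars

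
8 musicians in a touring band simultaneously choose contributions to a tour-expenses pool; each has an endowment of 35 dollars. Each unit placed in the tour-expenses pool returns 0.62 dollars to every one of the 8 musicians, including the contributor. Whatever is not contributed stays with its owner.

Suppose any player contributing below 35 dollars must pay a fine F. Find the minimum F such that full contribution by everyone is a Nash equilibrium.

13.30 dollars

Given the others contribute fully, the best deviation is to contribute 0 (any partial contribution still incurs the fine and gives up units whose private return 0.62 is below 1).
Deviating from 35 to 0 saves 35 dollars but forfeits the deviator's share of the drop in the tour-expenses pool: 0.62 × 35 = 21.70.
So the deviation gain is 35 − 21.70 = 13.30, and the fine must be at least 13.30 dollars to wipe it out.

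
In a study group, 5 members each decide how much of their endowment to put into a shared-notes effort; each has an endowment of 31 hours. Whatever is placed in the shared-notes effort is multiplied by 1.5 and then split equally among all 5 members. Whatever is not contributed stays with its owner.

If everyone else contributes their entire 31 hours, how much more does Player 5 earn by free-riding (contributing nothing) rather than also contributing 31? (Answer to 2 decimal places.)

Switching from a contribution of 31 to 0 lets Player 5 keep an extra 31 hours, but lowers the shared-notes effort by 31, which costs Player 5 their own share of that drop: 1.5/5 × 31 = 9.30.
Net gain = 31 − 9.30 = 21.70. The private return per contributed unit (0.3000) is below 1, so free-riding is indeed the best response regardless of what the others do.

21.70 hours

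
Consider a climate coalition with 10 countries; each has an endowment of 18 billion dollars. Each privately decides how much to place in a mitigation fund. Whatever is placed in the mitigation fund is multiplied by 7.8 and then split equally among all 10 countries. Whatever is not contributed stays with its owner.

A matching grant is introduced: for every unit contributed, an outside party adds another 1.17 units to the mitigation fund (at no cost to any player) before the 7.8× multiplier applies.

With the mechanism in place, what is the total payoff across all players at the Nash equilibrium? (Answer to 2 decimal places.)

The effective private return per unit is now 7.8 × 2.17 / 10 = 1.6926 > 1, so every player's dominant strategy flips to full contribution.
At the Nash equilibrium everyone contributes 18. Group total payoff = 7.8 × 2.17 × 180 = 3046.68.

3046.68 billion dollars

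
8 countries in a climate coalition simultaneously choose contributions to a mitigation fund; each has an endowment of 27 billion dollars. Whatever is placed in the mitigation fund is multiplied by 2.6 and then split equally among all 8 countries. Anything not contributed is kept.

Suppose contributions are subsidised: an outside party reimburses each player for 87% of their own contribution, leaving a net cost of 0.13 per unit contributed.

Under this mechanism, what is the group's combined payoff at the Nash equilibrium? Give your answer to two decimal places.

749.52 billion dollars

With the mechanism, a contributed unit returns (2.6/8) / 0.13 = 2.5000 per unit of net cost to the contributor — now above 1 — so contributing fully is weakly dominant for every player.
At the Nash equilibrium everyone contributes 27. Group total payoff = 8 × (27 × 0.87 + 2.6 × 27) = 749.52.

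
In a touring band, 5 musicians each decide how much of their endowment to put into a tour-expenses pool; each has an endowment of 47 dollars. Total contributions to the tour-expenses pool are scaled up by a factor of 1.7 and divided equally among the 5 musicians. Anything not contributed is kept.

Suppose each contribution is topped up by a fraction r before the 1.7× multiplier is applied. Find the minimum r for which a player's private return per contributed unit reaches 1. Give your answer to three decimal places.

1.941

With matching at rate r, one contributed unit becomes (1 + r) in the tour-expenses pool and returns 1.7 × (1 + r) / 5 to the contributor.
Setting this equal to 1: 1 + r = 5/1.7 = 2.9412.
So the minimum matching rate is r = 2.9412 − 1 = 1.941.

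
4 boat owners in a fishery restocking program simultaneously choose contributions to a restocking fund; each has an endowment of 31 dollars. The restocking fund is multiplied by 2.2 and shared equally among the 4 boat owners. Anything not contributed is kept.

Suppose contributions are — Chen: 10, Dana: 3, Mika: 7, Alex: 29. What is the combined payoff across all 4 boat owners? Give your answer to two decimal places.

Total contributed: 10 + 3 + 7 + 29 = 49; total kept: 4 × 31 − 49 = 75.
The restocking fund pays out 2.2 × 49 = 107.80 in aggregate.
Group total = 75 + 107.80 = 182.80.

182.80 dollars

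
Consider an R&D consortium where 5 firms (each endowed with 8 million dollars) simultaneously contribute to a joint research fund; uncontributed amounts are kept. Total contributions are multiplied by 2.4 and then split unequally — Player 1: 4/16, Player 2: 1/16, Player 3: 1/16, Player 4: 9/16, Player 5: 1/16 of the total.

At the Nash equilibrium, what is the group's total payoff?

51.20 million dollars

Player j's private return per contributed unit is 2.4 × (j's share). Contributing is weakly dominant for j when that share is at least 1/2.4 = 0.4167, and contributing 0 is dominant otherwise.
The only share above 0.4167 is Player 4's 9/16, contributing 8; the remaining 4 contribute 0. Total contributed: 8.
The joint research fund pays out 2.4 × 8 = 19.20 in total (split across the unequal shares, but the aggregate is all that matters for the group sum).
The 4 free-riders keep 8 each, adding 32. Group total = 32 + 19.20 = 51.20.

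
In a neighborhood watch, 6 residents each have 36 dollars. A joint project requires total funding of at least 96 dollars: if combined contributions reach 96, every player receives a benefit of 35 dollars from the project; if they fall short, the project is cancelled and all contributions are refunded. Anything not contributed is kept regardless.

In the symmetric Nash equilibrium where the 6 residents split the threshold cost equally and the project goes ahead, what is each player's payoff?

55 dollars

Equal share of the threshold: 96/6 = 16.
At this profile no one gains by cutting their contribution: any cut drops the total below 96, the project is cancelled, contributions are refunded, and the deviator ends with 36, which is less than 36 − 16 + 35 = 55. Contributing more than 16 just wastes the excess. So contributing exactly 16 is a best response.
Each player's payoff: 36 − 16 + 35 = 55.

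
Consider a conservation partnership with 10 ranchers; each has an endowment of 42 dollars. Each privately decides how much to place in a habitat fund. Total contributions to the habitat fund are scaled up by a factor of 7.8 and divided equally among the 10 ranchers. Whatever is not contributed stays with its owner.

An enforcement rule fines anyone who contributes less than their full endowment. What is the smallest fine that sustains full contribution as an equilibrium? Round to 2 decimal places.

Given the others contribute fully, the best deviation is to contribute 0 (any partial contribution still incurs the fine and gives up units whose private return 0.7800 is below 1).
Deviating from 42 to 0 saves 42 dollars but forfeits the deviator's share of the drop in the habitat fund: 7.8/10 × 42 = 32.76.
So the deviation gain is 42 − 32.76 = 9.24, and the fine must be at least 9.24 dollars to wipe it out.

9.24 dollars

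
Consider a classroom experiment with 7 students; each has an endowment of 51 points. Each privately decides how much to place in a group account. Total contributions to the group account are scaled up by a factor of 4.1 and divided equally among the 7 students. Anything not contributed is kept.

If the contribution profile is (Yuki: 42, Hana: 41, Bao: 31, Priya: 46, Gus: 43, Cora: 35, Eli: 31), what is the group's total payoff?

Total contributed: 42 + 41 + 31 + 46 + 43 + 35 + 31 = 269; total kept: 7 × 51 − 269 = 88.
The group account pays out 4.1 × 269 = 1102.90 in aggregate.
Group total = 88 + 1102.90 = 1190.90.

1190.90 points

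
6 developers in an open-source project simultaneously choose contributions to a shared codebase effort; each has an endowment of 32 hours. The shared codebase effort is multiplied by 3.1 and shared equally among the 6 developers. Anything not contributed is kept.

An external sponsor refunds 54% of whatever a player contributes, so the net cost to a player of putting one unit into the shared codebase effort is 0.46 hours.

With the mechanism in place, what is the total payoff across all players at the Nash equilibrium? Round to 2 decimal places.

698.88 hours

With the mechanism, a contributed unit returns (3.1/6) / 0.46 = 1.1232 per unit of net cost to the contributor — now above 1 — so contributing fully is weakly dominant for every player.
At the Nash equilibrium everyone contributes 32. Group total payoff = 6 × (32 × 0.54 + 3.1 × 32) = 698.88.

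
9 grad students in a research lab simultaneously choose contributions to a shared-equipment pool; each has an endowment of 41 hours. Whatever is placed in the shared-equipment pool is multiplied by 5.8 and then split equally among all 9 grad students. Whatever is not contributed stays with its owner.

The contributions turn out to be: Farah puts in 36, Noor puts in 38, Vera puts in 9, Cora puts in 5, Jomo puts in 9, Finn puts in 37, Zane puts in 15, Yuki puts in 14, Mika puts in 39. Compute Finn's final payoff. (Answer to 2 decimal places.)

134.18 hours

Total contributed: 36 + 38 + 9 + 5 + 9 + 37 + 15 + 14 + 39 = 202.
Each receives 5.8 × 202 / 9 = 130.18 from the shared-equipment pool.
Finn keeps 41 − 37 = 4, so Finn's payoff is 4 + 130.18 = 134.18.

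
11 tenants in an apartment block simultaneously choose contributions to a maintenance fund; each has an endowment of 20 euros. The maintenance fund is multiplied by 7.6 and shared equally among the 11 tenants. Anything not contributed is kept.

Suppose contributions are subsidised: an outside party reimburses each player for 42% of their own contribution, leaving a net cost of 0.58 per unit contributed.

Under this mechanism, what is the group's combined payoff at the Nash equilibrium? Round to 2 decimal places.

The effective private return per unit is now (7.6/11) / 0.58 = 1.1912 > 1, so every player's dominant strategy flips to full contribution.
So the Nash equilibrium is full contribution by all 11; the group earns 11 × (20 × 0.42 + 7.6 × 20) = 1764.40.

1764.40 euros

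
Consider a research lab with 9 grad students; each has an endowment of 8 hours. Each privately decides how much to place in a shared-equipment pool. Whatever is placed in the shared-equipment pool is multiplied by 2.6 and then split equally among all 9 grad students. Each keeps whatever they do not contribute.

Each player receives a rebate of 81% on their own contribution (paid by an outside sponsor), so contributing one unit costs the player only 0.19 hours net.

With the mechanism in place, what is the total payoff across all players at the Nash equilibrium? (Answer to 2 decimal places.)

245.52 hours

The effective private return per unit is now (2.6/9) / 0.19 = 1.5205 > 1, so every player's dominant strategy flips to full contribution.
At the Nash equilibrium everyone contributes 8. Group total payoff = 9 × (8 × 0.81 + 2.6 × 8) = 245.52.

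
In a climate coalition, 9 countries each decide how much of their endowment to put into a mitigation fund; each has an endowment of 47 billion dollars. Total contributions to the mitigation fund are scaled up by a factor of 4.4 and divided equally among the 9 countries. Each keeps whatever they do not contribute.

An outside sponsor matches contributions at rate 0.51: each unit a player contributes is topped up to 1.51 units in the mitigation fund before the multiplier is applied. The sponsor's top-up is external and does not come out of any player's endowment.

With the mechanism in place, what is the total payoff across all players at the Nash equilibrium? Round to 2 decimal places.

The effective private return is 4.4 × 1.51 / 9 = 0.7382, which is still under 1, so the mechanism doesn't change anyone's dominant strategy: zero contribution.
Everyone keeps their endowment and the group total is 9 × 47 = 423.

423.00 billion dollars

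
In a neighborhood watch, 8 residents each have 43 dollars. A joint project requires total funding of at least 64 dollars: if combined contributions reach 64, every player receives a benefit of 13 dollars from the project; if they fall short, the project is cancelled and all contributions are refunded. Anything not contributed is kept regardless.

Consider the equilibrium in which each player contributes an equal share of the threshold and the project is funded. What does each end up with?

Equal share of the threshold: 64/8 = 8.
At this profile no one gains by cutting their contribution: any cut drops the total below 64, the project is cancelled, contributions are refunded, and the deviator ends with 43, which is less than 43 − 8 + 13 = 48. Contributing more than 8 just wastes the excess. So contributing exactly 8 is a best response.
Each player's payoff: 43 − 8 + 13 = 48.

48 dollars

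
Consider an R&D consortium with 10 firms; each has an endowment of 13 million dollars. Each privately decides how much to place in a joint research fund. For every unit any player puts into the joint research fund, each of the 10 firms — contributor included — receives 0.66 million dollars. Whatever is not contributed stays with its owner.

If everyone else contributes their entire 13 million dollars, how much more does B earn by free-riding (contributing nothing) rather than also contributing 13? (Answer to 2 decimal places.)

4.42 million dollars

Switching from a contribution of 13 to 0 lets B keep an extra 13 million dollars, but lowers the joint research fund by 13, which costs B their own share of that drop: 0.66 × 13 = 8.58.
Net gain = 13 − 8.58 = 4.42. The private return per contributed unit (0.66) is below 1, so free-riding is indeed the best response regardless of what the others do.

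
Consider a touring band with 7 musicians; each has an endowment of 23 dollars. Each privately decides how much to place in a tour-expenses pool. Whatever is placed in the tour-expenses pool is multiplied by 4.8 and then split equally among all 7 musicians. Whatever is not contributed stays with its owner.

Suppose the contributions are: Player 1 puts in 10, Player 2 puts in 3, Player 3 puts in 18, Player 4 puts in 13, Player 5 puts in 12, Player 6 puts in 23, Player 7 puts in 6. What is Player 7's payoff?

75.29 dollars

Total contributed: 10 + 3 + 18 + 13 + 12 + 23 + 6 = 85.
Each receives 4.8 × 85 / 7 = 58.29 from the tour-expenses pool.
Player 7 keeps 23 − 6 = 17, so Player 7's payoff is 17 + 58.29 = 75.29.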